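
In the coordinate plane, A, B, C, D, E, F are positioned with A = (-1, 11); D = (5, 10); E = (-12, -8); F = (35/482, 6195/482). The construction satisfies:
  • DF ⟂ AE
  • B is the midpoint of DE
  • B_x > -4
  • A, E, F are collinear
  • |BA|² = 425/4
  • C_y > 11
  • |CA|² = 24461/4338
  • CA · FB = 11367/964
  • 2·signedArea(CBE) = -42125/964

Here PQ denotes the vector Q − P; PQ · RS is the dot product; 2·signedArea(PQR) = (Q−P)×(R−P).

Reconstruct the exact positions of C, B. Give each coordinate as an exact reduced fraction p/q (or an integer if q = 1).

1. B_x = -7/2  [B is the midpoint of DE]
2. B_y = 1  [B is the midpoint of DE]
   → B = (-7/2, 1)
3. C_x = 1963/1446  [CA · FB = 11367/964 ∩ 2·signedArea(CBE) = -42125/964]
4. C_y = 5439/482  [CA · FB = 11367/964 ∩ 2·signedArea(CBE) = -42125/964]
   → C = (1963/1446, 5439/482)

B = (-7/2, 1)
C = (1963/1446, 5439/482)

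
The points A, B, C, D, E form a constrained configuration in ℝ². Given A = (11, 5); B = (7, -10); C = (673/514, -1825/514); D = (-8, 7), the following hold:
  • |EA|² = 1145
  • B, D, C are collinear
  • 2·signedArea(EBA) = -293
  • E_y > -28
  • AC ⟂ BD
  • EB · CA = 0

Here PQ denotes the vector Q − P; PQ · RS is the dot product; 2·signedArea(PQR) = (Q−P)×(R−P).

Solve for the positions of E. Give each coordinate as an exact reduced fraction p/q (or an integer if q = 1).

E = (22, -27)

1. E_x = 22  [EB · CA = 0 ∩ 2·signedArea(EBA) = -293]
2. E_y = -27  [EB · CA = 0 ∩ 2·signedArea(EBA) = -293]
   → E = (22, -27)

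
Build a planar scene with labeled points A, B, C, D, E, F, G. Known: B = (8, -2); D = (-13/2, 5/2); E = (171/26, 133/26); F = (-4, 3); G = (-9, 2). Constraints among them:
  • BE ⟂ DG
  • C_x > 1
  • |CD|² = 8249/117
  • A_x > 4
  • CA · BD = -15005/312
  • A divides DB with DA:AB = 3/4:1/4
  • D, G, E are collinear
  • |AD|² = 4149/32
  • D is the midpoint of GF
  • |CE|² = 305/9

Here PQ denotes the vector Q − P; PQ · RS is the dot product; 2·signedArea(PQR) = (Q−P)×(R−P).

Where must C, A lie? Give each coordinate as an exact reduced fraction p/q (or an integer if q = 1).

A = (35/8, -7/8)
C = (145/78, 133/78)

1. A_x = 35/8  [A divides DB with DA:AB = 3/4:1/4]
2. A_y = -7/8  [A divides DB with DA:AB = 3/4:1/4]
   → A = (35/8, -7/8)
3. C_x = 145/78  [line 29/2·x + -9/2·y + -752/39 = 0 ∩ |CD|² = 8249/117]
4. C_y = 133/78  [line 29/2·x + -9/2·y + -752/39 = 0 ∩ |CD|² = 8249/117]
   → C = (145/78, 133/78)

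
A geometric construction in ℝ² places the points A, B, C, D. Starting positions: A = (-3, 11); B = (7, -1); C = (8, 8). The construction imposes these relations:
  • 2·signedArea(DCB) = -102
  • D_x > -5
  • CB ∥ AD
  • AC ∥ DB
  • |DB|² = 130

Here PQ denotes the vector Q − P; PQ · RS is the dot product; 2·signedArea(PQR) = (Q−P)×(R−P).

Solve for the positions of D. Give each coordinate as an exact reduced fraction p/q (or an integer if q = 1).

1. D_x = -4  [AC ∥ DB ∩ CB ∥ AD]
2. D_y = 2  [AC ∥ DB ∩ CB ∥ AD]
   → D = (-4, 2)

D = (-4, 2)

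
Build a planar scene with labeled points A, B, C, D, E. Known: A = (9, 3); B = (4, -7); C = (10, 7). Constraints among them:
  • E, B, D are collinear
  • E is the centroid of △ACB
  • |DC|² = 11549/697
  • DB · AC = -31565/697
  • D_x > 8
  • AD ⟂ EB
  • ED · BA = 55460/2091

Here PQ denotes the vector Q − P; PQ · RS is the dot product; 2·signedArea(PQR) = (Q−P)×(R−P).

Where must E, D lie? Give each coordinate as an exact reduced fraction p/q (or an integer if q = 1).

D = (6033/697, 2201/697)
E = (23/3, 1)

1. E_x = 23/3  [E is the centroid of △ACB]
2. E_y = 1  [E is the centroid of △ACB]
   → E = (23/3, 1)
3. D_x = 6033/697  [E, B, D are collinear ∩ AD ⟂ EB]
4. D_y = 2201/697  [E, B, D are collinear ∩ AD ⟂ EB]
   → D = (6033/697, 2201/697)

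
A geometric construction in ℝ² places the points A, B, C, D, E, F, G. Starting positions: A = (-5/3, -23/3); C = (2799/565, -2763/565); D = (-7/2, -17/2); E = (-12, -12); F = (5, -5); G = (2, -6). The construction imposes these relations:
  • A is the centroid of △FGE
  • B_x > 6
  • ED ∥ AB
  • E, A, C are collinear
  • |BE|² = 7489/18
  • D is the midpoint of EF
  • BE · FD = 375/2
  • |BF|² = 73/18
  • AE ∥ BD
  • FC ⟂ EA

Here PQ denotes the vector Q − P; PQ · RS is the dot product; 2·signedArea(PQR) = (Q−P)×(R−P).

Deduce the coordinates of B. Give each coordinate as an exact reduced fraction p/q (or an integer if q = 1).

B = (41/6, -25/6)

1. B_x = 41/6  [AE ∥ BD ∩ ED ∥ AB]
2. B_y = -25/6  [AE ∥ BD ∩ ED ∥ AB]
   → B = (41/6, -25/6)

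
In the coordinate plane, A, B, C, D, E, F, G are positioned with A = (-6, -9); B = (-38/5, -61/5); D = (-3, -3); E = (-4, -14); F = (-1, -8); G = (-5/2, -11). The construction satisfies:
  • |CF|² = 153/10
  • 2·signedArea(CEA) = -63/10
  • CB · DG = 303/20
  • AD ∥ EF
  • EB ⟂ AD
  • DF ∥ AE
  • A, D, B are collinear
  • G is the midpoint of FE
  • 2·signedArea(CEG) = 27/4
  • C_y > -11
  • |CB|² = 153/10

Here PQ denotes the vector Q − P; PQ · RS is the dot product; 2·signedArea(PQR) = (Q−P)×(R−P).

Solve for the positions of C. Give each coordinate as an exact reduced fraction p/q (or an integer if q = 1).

C = (-43/10, -101/10)

1. C_x = -43/10  [2·signedArea(CEA) = -63/10 ∩ 2·signedArea(CEG) = 27/4]
2. C_y = -101/10  [2·signedArea(CEA) = -63/10 ∩ 2·signedArea(CEG) = 27/4]
   → C = (-43/10, -101/10)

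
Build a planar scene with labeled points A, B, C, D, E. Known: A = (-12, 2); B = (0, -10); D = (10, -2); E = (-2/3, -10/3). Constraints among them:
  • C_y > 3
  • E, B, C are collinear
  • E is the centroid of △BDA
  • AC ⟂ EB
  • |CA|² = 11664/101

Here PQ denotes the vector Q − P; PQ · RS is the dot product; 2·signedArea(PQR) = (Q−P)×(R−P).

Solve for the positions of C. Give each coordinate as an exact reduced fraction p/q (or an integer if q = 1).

C = (-132/101, 310/101)

1. C_x = -132/101  [E, B, C are collinear ∩ AC ⟂ EB]
2. C_y = 310/101  [E, B, C are collinear ∩ AC ⟂ EB]
   → C = (-132/101, 310/101)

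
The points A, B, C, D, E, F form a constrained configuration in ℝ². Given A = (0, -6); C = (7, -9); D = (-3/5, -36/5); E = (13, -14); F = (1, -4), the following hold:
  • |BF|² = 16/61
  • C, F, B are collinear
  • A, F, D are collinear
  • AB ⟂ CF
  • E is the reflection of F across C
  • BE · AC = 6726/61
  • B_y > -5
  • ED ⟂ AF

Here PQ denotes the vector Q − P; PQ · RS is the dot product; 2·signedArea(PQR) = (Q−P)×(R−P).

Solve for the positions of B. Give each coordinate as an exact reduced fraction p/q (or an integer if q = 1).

1. B_x = 85/61  [C, F, B are collinear ∩ AB ⟂ CF]
2. B_y = -264/61  [C, F, B are collinear ∩ AB ⟂ CF]
   → B = (85/61, -264/61)

B = (85/61, -264/61)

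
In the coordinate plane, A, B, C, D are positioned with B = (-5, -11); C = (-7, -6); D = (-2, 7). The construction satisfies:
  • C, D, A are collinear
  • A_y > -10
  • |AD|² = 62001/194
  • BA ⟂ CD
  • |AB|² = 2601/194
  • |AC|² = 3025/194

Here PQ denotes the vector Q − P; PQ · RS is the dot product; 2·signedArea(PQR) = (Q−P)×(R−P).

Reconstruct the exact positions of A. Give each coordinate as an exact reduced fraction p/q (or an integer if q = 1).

A = (-1633/194, -1879/194)

1. A_x = -1633/194  [C, D, A are collinear ∩ BA ⟂ CD]
2. A_y = -1879/194  [C, D, A are collinear ∩ BA ⟂ CD]
   → A = (-1633/194, -1879/194)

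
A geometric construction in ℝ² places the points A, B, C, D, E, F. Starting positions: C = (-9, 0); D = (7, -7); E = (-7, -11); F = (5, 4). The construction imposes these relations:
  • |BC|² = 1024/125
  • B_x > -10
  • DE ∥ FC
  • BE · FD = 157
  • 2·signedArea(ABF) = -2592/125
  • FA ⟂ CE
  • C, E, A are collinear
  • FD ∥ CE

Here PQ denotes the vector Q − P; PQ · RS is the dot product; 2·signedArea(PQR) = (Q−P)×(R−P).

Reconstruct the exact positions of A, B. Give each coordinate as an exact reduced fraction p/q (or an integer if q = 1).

A = (-1157/125, 176/125)
B = (-1189/125, 352/125)

1. A_x = -1157/125  [C, E, A are collinear ∩ FA ⟂ CE]
2. A_y = 176/125  [C, E, A are collinear ∩ FA ⟂ CE]
   → A = (-1157/125, 176/125)
3. B_x = -1189/125  [line -2·x + 11·y + -50 = 0 ∩ |BC|² = 1024/125]
4. B_y = 352/125  [line -2·x + 11·y + -50 = 0 ∩ |BC|² = 1024/125]
   → B = (-1189/125, 352/125)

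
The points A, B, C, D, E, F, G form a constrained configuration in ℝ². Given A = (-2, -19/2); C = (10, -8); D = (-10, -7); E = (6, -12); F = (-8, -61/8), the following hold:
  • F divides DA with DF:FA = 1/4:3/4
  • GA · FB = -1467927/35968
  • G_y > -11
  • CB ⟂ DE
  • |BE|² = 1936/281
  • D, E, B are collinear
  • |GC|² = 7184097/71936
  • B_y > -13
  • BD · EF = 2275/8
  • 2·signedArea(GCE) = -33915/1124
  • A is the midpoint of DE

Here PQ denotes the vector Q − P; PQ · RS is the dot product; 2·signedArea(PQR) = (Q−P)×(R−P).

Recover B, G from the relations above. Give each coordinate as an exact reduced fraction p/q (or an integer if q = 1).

B = (2390/281, -3592/281)
G = (71/281, -45877/4496)

1. B_x = 2390/281  [D, E, B are collinear ∩ CB ⟂ DE]
2. B_y = -3592/281  [D, E, B are collinear ∩ CB ⟂ DE]
   → B = (2390/281, -3592/281)
3. G_x = 71/281  [GA · FB = -1467927/35968 ∩ 2·signedArea(GCE) = -33915/1124]
4. G_y = -45877/4496  [GA · FB = -1467927/35968 ∩ 2·signedArea(GCE) = -33915/1124]
   → G = (71/281, -45877/4496)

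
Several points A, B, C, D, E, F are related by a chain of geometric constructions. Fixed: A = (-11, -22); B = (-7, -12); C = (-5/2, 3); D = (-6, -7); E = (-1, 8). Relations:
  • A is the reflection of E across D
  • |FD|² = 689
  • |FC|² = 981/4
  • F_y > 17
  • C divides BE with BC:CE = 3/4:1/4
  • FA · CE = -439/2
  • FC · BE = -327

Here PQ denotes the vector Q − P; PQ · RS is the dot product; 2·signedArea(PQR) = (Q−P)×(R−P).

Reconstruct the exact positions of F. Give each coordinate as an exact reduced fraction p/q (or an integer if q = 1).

1. F_x = 2  [line -3/2·x + -5·y + 93 = 0 ∩ |FC|² = 981/4]
2. F_y = 18  [line -3/2·x + -5·y + 93 = 0 ∩ |FC|² = 981/4]
   → F = (2, 18)

F = (2, 18)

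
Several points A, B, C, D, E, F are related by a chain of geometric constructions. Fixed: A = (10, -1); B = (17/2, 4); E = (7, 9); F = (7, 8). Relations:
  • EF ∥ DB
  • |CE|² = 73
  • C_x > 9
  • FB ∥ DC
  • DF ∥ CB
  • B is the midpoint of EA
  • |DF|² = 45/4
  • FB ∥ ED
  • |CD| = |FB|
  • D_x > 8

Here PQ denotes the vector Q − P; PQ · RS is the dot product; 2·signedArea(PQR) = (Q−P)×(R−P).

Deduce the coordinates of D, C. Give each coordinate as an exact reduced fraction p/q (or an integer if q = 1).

1. D_x = 17/2  [EF ∥ DB ∩ FB ∥ ED]
2. D_y = 5  [EF ∥ DB ∩ FB ∥ ED]
   → D = (17/2, 5)
3. C_x = 10  [DF ∥ CB ∩ FB ∥ DC]
4. C_y = 1  [DF ∥ CB ∩ FB ∥ DC]
   → C = (10, 1)

C = (10, 1)
D = (17/2, 5)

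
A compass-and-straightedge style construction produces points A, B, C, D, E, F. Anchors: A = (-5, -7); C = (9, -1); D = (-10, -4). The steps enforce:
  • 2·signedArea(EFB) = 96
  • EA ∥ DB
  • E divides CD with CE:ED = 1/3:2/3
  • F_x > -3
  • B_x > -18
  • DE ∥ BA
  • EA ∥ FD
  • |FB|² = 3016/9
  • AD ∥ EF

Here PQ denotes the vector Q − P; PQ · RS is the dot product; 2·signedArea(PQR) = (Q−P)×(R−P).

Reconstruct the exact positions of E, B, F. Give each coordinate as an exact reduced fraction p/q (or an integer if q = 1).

B = (-53/3, -9)
E = (8/3, -2)
F = (-7/3, 1)

1. E_x = 8/3  [E divides CD with CE:ED = 1/3:2/3]
2. E_y = -2  [E divides CD with CE:ED = 1/3:2/3]
   → E = (8/3, -2)
3. B_x = -53/3  [DE ∥ BA ∩ EA ∥ DB]
4. B_y = -9  [DE ∥ BA ∩ EA ∥ DB]
   → B = (-53/3, -9)
5. F_x = -7/3  [EA ∥ FD ∩ AD ∥ EF]
6. F_y = 1  [EA ∥ FD ∩ AD ∥ EF]
   → F = (-7/3, 1)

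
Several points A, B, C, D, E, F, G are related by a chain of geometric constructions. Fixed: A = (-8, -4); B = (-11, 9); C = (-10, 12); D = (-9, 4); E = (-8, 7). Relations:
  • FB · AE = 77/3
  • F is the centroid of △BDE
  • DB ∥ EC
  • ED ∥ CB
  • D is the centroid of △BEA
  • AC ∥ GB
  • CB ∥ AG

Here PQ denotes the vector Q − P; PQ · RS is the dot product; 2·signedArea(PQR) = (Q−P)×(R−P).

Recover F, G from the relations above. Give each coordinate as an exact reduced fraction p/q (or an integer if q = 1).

1. F_x = -28/3  [F is the centroid of △BDE]
2. F_y = 20/3  [F is the centroid of △BDE]
   → F = (-28/3, 20/3)
3. G_x = -9  [AC ∥ GB ∩ CB ∥ AG]
4. G_y = -7  [AC ∥ GB ∩ CB ∥ AG]
   → G = (-9, -7)

F = (-28/3, 20/3)
G = (-9, -7)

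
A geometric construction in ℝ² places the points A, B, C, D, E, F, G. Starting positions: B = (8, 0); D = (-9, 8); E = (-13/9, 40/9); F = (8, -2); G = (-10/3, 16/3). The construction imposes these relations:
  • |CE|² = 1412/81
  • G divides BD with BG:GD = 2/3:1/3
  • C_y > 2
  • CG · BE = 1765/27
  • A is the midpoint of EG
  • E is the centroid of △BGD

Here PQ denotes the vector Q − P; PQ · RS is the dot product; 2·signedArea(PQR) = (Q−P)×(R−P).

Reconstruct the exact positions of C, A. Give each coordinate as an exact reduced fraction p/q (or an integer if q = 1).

A = (-43/18, 44/9)
C = (7/3, 8/3)

1. C_x = 7/3  [line 85/9·x + -40/9·y + -275/27 = 0 ∩ |CE|² = 1412/81]
2. C_y = 8/3  [line 85/9·x + -40/9·y + -275/27 = 0 ∩ |CE|² = 1412/81]
   → C = (7/3, 8/3)
3. A_x = -43/18  [A is the midpoint of EG]
4. A_y = 44/9  [A is the midpoint of EG]
   → A = (-43/18, 44/9)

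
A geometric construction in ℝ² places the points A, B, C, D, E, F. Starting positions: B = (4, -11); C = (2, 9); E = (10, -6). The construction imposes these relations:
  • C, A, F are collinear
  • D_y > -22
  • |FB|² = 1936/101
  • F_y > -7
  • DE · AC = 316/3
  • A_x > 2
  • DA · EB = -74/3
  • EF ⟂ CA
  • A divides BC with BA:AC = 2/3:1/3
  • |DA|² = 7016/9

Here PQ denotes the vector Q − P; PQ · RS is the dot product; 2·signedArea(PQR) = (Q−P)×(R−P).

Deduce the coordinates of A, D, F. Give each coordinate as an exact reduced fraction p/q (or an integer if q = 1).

1. A_x = 8/3  [A divides BC with BA:AC = 2/3:1/3]
2. A_y = 7/3  [A divides BC with BA:AC = 2/3:1/3]
   → A = (8/3, 7/3)
3. D_x = 18  [DE · AC = 316/3 ∩ DA · EB = -74/3]
4. D_y = -21  [DE · AC = 316/3 ∩ DA · EB = -74/3]
   → D = (18, -21)
5. F_x = 360/101  [C, A, F are collinear ∩ EF ⟂ CA]
6. F_y = -671/101  [C, A, F are collinear ∩ EF ⟂ CA]
   → F = (360/101, -671/101)

A = (8/3, 7/3)
D = (18, -21)
F = (360/101, -671/101)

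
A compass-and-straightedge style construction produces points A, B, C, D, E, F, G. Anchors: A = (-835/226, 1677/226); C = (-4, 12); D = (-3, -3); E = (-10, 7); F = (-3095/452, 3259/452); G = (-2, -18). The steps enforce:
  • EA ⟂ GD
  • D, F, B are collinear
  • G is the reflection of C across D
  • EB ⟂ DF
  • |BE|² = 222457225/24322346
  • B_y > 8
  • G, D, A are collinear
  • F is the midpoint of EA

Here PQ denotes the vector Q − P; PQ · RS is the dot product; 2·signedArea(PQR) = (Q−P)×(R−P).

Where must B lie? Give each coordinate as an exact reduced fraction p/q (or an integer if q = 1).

1. B_x = -174390735/24322346  [D, F, B are collinear ∩ EB ⟂ DF]
2. B_y = 196193607/24322346  [D, F, B are collinear ∩ EB ⟂ DF]
   → B = (-174390735/24322346, 196193607/24322346)

B = (-174390735/24322346, 196193607/24322346)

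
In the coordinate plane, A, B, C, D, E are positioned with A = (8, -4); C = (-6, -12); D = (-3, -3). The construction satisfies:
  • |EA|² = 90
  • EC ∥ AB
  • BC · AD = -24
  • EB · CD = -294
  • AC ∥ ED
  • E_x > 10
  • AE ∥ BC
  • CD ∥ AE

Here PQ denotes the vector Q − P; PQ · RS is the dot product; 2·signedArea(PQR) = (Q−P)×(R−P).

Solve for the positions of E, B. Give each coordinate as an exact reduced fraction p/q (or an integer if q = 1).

B = (-9, -21)
E = (11, 5)

1. E_x = 11  [AC ∥ ED ∩ CD ∥ AE]
2. E_y = 5  [AC ∥ ED ∩ CD ∥ AE]
   → E = (11, 5)
3. B_x = -9  [AE ∥ BC ∩ EC ∥ AB]
4. B_y = -21  [AE ∥ BC ∩ EC ∥ AB]
   → B = (-9, -21)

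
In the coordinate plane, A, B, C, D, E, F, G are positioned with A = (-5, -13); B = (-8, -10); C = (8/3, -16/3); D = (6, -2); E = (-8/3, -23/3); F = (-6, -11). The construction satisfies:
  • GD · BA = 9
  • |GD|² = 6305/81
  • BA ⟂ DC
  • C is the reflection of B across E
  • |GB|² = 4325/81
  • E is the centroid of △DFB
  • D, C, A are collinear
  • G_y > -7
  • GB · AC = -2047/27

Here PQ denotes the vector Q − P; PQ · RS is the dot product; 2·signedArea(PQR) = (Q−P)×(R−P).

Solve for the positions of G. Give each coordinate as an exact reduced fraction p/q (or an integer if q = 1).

G = (-14/9, -59/9)

1. G_x = -14/9  [GD · BA = 9 ∩ GB · AC = -2047/27]
2. G_y = -59/9  [GD · BA = 9 ∩ GB · AC = -2047/27]
   → G = (-14/9, -59/9)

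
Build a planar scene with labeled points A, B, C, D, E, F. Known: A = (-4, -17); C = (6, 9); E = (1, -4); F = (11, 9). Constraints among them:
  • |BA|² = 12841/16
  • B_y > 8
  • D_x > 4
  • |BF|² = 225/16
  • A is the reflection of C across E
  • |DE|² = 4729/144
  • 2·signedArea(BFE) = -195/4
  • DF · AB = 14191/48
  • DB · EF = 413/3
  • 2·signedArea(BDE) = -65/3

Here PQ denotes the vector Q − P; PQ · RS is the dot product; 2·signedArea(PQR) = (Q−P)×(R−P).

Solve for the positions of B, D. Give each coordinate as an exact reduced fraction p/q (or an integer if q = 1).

1. B_x = 29/4  [line 13·x + -10·y + -17/4 = 0 ∩ |BA|² = 12841/16]
2. B_y = 9  [line 13·x + -10·y + -17/4 = 0 ∩ |BA|² = 12841/16]
   → B = (29/4, 9)
3. D_x = 19/4  [DF · AB = 14191/48 ∩ DB · EF = 413/3]
4. D_y = 1/3  [DF · AB = 14191/48 ∩ DB · EF = 413/3]
   → D = (19/4, 1/3)

B = (29/4, 9)
D = (19/4, 1/3)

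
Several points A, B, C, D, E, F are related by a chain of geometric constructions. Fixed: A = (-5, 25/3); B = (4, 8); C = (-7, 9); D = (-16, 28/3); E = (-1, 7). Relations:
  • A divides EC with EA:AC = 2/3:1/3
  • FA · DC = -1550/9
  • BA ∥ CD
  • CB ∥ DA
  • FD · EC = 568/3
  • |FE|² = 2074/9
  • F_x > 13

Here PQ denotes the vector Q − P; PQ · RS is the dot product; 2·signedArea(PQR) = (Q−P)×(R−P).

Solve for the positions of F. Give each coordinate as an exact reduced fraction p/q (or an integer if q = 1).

F = (14, 14/3)

1. F_x = 14  [FA · DC = -1550/9 ∩ FD · EC = 568/3]
2. F_y = 14/3  [FA · DC = -1550/9 ∩ FD · EC = 568/3]
   → F = (14, 14/3)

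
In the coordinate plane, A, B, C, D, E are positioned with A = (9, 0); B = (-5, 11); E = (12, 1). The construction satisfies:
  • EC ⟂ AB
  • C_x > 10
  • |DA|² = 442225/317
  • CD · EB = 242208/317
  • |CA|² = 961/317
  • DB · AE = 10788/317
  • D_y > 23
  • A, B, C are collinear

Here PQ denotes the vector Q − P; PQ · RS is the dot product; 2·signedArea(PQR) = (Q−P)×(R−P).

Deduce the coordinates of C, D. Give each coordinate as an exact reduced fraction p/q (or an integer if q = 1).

1. C_x = 3287/317  [A, B, C are collinear ∩ EC ⟂ AB]
2. C_y = -341/317  [A, B, C are collinear ∩ EC ⟂ AB]
   → C = (3287/317, -341/317)
3. D_x = -6457/317  [DB · AE = 10788/317 ∩ CD · EB = 242208/317]
4. D_y = 7315/317  [DB · AE = 10788/317 ∩ CD · EB = 242208/317]
   → D = (-6457/317, 7315/317)

C = (3287/317, -341/317)
D = (-6457/317, 7315/317)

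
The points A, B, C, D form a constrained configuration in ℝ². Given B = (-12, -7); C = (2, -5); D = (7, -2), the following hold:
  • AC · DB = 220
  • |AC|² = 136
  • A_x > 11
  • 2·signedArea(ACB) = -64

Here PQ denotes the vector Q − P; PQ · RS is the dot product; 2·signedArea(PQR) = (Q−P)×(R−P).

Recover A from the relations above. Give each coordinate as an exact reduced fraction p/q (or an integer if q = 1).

1. A_x = 12  [AC · DB = 220 ∩ 2·signedArea(ACB) = -64]
2. A_y = 1  [AC · DB = 220 ∩ 2·signedArea(ACB) = -64]
   → A = (12, 1)

A = (12, 1)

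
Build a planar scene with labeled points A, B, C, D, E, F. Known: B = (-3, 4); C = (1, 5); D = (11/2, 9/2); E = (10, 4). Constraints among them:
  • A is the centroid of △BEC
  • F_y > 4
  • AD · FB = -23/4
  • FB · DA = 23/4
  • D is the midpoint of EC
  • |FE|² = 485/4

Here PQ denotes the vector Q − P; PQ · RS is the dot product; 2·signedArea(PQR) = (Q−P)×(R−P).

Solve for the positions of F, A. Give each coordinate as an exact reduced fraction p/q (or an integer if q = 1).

1. A_x = 8/3  [A is the centroid of △BEC]
2. A_y = 13/3  [A is the centroid of △BEC]
   → A = (8/3, 13/3)
3. F_x = -1  [line 17/6·x + 1/6·y + 25/12 = 0 ∩ |FE|² = 485/4]
4. F_y = 9/2  [line 17/6·x + 1/6·y + 25/12 = 0 ∩ |FE|² = 485/4]
   → F = (-1, 9/2)

A = (8/3, 13/3)
F = (-1, 9/2)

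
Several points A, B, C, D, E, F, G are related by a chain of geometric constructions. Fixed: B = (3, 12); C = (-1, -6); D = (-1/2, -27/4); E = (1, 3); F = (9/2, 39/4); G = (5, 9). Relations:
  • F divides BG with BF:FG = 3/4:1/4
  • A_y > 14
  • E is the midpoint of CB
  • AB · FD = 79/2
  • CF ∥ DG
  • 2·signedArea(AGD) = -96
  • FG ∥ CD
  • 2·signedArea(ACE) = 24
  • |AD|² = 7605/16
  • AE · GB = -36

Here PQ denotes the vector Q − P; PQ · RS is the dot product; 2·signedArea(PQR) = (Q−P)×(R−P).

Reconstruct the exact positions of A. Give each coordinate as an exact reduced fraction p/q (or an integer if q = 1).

1. A_x = 1  [AB · FD = 79/2 ∩ AE · GB = -36]
2. A_y = 15  [AB · FD = 79/2 ∩ AE · GB = -36]
   → A = (1, 15)

A = (1, 15)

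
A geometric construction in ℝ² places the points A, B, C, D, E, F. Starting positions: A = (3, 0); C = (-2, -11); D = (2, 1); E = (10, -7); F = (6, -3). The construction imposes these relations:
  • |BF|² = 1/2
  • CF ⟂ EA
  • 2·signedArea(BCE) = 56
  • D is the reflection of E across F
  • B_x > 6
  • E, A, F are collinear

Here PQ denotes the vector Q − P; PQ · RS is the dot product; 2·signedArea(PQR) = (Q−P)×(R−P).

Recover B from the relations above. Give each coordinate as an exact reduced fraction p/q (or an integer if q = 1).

1. B_x = 13/2  [line -4·x + 12·y + 68 = 0 ∩ |BF|² = 1/2]
2. B_y = -7/2  [line -4·x + 12·y + 68 = 0 ∩ |BF|² = 1/2]
   → B = (13/2, -7/2)

B = (13/2, -7/2)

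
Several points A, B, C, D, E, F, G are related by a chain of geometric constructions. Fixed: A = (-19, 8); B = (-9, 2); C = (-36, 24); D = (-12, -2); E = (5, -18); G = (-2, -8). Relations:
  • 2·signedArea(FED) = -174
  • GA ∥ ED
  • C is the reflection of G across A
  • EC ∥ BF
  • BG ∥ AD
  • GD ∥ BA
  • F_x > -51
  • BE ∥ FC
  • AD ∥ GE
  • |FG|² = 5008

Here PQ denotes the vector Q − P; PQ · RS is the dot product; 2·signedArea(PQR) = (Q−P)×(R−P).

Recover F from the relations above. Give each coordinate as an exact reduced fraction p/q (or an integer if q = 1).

F = (-50, 44)

1. F_x = -50  [BE ∥ FC ∩ EC ∥ BF]
2. F_y = 44  [BE ∥ FC ∩ EC ∥ BF]
   → F = (-50, 44)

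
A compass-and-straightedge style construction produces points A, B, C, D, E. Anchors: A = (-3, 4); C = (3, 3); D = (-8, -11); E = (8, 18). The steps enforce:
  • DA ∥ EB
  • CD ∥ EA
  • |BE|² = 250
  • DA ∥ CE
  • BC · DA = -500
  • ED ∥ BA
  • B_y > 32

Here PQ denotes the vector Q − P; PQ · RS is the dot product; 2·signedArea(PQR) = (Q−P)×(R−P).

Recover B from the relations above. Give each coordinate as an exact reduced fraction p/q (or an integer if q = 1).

B = (13, 33)

1. B_x = 13  [ED ∥ BA ∩ DA ∥ EB]
2. B_y = 33  [ED ∥ BA ∩ DA ∥ EB]
   → B = (13, 33)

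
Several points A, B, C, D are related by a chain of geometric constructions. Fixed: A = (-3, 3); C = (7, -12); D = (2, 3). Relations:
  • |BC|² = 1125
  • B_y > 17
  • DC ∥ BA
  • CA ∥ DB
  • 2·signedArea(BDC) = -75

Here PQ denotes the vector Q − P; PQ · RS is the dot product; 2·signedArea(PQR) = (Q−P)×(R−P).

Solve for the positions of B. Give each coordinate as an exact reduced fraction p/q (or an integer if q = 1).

B = (-8, 18)

1. B_x = -8  [DC ∥ BA ∩ CA ∥ DB]
2. B_y = 18  [DC ∥ BA ∩ CA ∥ DB]
   → B = (-8, 18)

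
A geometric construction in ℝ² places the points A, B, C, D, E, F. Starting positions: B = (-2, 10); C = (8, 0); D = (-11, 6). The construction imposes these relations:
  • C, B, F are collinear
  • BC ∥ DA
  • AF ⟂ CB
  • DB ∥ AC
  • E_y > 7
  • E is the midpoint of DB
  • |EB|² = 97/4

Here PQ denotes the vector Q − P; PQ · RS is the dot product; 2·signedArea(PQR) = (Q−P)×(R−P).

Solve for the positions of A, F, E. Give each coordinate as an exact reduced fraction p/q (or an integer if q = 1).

1. A_x = -1  [DB ∥ AC ∩ BC ∥ DA]
2. A_y = -4  [DB ∥ AC ∩ BC ∥ DA]
   → A = (-1, -4)
3. F_x = 11/2  [C, B, F are collinear ∩ AF ⟂ CB]
4. F_y = 5/2  [C, B, F are collinear ∩ AF ⟂ CB]
   → F = (11/2, 5/2)
5. E_x = -13/2  [E is the midpoint of DB]
6. E_y = 8  [E is the midpoint of DB]
   → E = (-13/2, 8)

A = (-1, -4)
E = (-13/2, 8)
F = (11/2, 5/2)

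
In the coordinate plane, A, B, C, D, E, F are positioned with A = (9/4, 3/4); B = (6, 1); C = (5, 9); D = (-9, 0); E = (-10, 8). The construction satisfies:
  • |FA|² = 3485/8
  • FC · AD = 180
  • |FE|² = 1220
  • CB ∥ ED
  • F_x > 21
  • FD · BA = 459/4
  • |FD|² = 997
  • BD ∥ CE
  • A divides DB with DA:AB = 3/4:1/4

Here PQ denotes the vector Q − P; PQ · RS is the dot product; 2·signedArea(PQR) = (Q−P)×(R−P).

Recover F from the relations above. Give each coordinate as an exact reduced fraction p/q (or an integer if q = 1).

F = (22, -6)

1. F_x = 22  [line 45/4·x + 3/4·y + -243 = 0 ∩ |FA|² = 3485/8]
2. F_y = -6  [line 45/4·x + 3/4·y + -243 = 0 ∩ |FA|² = 3485/8]
   → F = (22, -6)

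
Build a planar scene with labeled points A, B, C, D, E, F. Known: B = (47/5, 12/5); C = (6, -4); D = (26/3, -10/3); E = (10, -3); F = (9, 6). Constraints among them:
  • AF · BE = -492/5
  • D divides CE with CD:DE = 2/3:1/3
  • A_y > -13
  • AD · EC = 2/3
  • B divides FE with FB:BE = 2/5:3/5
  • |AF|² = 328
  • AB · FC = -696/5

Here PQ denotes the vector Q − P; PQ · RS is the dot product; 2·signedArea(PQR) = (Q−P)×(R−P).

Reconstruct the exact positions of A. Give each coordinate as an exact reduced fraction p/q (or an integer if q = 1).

1. A_x = 11  [AD · EC = 2/3 ∩ AF · BE = -492/5]
2. A_y = -12  [AD · EC = 2/3 ∩ AF · BE = -492/5]
   → A = (11, -12)

A = (11, -12)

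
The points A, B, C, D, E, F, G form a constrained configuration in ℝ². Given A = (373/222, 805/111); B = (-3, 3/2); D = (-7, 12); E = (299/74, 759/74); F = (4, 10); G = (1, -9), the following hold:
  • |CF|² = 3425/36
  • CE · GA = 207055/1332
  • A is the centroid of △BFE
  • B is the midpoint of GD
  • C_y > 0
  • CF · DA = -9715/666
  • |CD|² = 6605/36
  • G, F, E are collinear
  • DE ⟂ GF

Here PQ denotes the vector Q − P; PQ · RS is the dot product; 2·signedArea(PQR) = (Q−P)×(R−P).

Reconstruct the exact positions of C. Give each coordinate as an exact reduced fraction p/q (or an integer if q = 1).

C = (2/3, 5/6)

1. C_x = 2/3  [CE · GA = 207055/1332 ∩ CF · DA = -9715/666]
2. C_y = 5/6  [CE · GA = 207055/1332 ∩ CF · DA = -9715/666]
   → C = (2/3, 5/6)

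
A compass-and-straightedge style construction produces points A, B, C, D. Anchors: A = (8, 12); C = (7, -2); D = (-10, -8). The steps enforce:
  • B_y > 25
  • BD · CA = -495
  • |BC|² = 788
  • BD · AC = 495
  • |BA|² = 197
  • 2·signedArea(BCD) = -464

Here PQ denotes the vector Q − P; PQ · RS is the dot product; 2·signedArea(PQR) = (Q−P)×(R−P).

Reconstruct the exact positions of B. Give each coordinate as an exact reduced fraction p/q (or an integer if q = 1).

1. B_x = 9  [BD · CA = -495 ∩ 2·signedArea(BCD) = -464]
2. B_y = 26  [BD · CA = -495 ∩ 2·signedArea(BCD) = -464]
   → B = (9, 26)

B = (9, 26)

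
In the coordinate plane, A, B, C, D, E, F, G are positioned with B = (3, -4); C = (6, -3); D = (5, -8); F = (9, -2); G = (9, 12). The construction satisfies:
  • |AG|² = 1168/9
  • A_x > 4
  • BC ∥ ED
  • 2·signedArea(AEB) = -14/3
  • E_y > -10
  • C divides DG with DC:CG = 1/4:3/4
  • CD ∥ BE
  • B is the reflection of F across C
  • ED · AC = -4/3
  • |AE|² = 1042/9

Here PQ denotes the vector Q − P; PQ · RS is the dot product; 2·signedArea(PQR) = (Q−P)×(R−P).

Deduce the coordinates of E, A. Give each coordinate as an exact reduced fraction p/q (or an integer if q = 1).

A = (5, 4/3)
E = (2, -9)

1. E_x = 2  [BC ∥ ED ∩ CD ∥ BE]
2. E_y = -9  [BC ∥ ED ∩ CD ∥ BE]
   → E = (2, -9)
3. A_x = 5  [2·signedArea(AEB) = -14/3 ∩ ED · AC = -4/3]
4. A_y = 4/3  [2·signedArea(AEB) = -14/3 ∩ ED · AC = -4/3]
   → A = (5, 4/3)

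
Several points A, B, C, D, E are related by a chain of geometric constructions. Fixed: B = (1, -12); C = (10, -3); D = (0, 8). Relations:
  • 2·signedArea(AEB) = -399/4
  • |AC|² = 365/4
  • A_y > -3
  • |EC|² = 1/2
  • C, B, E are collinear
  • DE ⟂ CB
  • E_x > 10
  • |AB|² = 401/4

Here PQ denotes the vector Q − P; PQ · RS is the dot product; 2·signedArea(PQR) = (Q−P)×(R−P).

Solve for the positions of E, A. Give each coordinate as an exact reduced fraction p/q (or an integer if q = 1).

1. E_x = 21/2  [C, B, E are collinear ∩ DE ⟂ CB]
2. E_y = -5/2  [C, B, E are collinear ∩ DE ⟂ CB]
   → E = (21/2, -5/2)
3. A_x = 1/2  [line 19/2·x + -19/2·y + -95/4 = 0 ∩ |AB|² = 401/4]
4. A_y = -2  [line 19/2·x + -19/2·y + -95/4 = 0 ∩ |AB|² = 401/4]
   → A = (1/2, -2)

A = (1/2, -2)
E = (21/2, -5/2)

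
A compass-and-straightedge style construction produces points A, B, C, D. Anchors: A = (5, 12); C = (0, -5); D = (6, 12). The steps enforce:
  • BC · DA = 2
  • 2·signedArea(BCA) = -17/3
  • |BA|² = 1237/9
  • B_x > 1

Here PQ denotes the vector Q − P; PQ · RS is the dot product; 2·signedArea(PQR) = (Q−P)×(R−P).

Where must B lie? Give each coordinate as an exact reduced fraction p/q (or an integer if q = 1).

B = (2, 2/3)

1. B_x = 2  [BC · DA = 2 ∩ 2·signedArea(BCA) = -17/3]
2. B_y = 2/3  [BC · DA = 2 ∩ 2·signedArea(BCA) = -17/3]
   → B = (2, 2/3)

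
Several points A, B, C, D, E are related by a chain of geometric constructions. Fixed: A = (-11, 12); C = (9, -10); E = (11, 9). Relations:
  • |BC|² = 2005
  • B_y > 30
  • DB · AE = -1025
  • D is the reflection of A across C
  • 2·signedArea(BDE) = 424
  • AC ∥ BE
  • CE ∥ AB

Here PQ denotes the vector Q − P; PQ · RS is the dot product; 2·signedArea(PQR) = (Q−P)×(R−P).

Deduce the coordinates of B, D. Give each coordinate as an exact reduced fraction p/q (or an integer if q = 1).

1. B_x = -9  [AC ∥ BE ∩ CE ∥ AB]
2. B_y = 31  [AC ∥ BE ∩ CE ∥ AB]
   → B = (-9, 31)
3. D_x = 29  [D is the reflection of A across C]
4. D_y = -32  [D is the reflection of A across C]
   → D = (29, -32)

B = (-9, 31)
D = (29, -32)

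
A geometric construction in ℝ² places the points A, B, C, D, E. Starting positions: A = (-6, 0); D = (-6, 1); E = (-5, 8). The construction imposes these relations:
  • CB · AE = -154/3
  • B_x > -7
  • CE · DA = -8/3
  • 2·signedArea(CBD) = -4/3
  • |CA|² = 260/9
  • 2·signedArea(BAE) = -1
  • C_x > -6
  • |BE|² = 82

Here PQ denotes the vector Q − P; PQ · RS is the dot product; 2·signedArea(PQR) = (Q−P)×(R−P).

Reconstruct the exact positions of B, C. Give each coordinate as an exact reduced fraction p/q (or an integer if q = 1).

1. C_y = 16/3  [CE · DA = -8/3]
2. C_x = -16/3  [|CA|² = 260/9]
   → C = (-16/3, 16/3)
3. B_x = -6  [2·signedArea(BAE) = -1 ∩ CB · AE = -154/3]
4. B_y = -1  [2·signedArea(BAE) = -1 ∩ CB · AE = -154/3]
   → B = (-6, -1)

B = (-6, -1)
C = (-16/3, 16/3)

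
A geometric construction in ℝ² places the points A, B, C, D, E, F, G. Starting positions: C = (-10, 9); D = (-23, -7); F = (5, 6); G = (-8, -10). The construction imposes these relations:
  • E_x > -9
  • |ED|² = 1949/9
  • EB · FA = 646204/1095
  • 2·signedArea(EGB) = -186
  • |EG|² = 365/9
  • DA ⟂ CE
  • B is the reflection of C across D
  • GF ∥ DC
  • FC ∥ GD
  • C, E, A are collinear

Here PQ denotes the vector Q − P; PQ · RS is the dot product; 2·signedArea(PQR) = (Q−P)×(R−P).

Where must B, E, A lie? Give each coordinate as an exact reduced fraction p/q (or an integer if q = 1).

A = (-3094/365, -1997/365)
B = (-36, -23)
E = (-26/3, -11/3)

1. B_x = -36  [B is the reflection of C across D]
2. B_y = -23  [B is the reflection of C across D]
   → B = (-36, -23)
3. E_x = -26/3  [line 13·x + -28·y + 10 = 0 ∩ |EG|² = 365/9]
4. E_y = -11/3  [line 13·x + -28·y + 10 = 0 ∩ |EG|² = 365/9]
   → E = (-26/3, -11/3)
5. A_x = -3094/365  [C, E, A are collinear ∩ DA ⟂ CE]
6. A_y = -1997/365  [C, E, A are collinear ∩ DA ⟂ CE]
   → A = (-3094/365, -1997/365)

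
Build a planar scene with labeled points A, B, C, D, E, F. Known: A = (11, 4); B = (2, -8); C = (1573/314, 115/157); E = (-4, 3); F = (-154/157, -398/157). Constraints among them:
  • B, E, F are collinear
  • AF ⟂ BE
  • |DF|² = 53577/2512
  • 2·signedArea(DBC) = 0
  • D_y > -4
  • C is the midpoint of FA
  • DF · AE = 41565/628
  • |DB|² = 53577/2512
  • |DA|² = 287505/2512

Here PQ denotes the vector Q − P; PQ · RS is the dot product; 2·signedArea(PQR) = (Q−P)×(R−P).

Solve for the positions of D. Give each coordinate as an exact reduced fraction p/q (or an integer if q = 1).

D = (2201/628, -1141/314)

1. D_x = 2201/628  [2·signedArea(DBC) = 0 ∩ DF · AE = 41565/628]
2. D_y = -1141/314  [2·signedArea(DBC) = 0 ∩ DF · AE = 41565/628]
   → D = (2201/628, -1141/314)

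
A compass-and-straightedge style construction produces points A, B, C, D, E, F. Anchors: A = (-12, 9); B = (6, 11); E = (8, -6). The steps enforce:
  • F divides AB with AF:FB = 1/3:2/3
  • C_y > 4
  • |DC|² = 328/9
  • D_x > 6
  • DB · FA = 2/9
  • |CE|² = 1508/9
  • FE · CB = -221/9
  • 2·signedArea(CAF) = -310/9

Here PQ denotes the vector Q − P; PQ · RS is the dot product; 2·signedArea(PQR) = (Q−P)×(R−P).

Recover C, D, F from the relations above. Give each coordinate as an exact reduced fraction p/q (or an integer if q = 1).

C = (2/3, 14/3)
D = (20/3, 16/3)
F = (-6, 29/3)

1. F_x = -6  [F divides AB with AF:FB = 1/3:2/3]
2. F_y = 29/3  [F divides AB with AF:FB = 1/3:2/3]
   → F = (-6, 29/3)
3. C_x = 2/3  [2·signedArea(CAF) = -310/9 ∩ FE · CB = -221/9]
4. C_y = 14/3  [2·signedArea(CAF) = -310/9 ∩ FE · CB = -221/9]
   → C = (2/3, 14/3)
5. D_x = 20/3  [line 6·x + 2/3·y + -392/9 = 0 ∩ |DC|² = 328/9]
6. D_y = 16/3  [line 6·x + 2/3·y + -392/9 = 0 ∩ |DC|² = 328/9]
   → D = (20/3, 16/3)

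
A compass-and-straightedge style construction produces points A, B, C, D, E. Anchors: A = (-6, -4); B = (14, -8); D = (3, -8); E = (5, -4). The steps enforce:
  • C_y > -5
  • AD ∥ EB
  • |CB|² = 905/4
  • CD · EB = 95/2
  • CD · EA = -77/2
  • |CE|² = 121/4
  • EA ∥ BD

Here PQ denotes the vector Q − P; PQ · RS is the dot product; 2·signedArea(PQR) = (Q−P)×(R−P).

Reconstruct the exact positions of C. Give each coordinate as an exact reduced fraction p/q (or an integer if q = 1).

C = (-1/2, -4)

1. C_x = -1/2  [CD · EB = 95/2 ∩ CD · EA = -77/2]
2. C_y = -4  [CD · EB = 95/2 ∩ CD · EA = -77/2]
   → C = (-1/2, -4)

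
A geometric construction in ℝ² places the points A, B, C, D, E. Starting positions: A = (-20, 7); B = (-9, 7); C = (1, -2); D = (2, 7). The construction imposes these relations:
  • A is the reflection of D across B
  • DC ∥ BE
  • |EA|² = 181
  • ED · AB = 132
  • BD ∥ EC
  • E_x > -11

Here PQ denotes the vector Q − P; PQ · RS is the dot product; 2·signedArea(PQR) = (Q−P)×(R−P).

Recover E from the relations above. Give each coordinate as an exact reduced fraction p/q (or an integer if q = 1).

1. E_x = -10  [BD ∥ EC ∩ DC ∥ BE]
2. E_y = -2  [BD ∥ EC ∩ DC ∥ BE]
   → E = (-10, -2)

E = (-10, -2)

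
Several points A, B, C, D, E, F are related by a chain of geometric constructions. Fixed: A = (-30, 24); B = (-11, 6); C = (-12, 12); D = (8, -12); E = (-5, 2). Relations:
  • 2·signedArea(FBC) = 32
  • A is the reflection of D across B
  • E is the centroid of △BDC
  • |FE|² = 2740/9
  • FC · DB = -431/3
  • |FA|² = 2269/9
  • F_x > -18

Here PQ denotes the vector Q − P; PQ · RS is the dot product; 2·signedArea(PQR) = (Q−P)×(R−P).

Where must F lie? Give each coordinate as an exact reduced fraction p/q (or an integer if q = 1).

1. F_x = -53/3  [2·signedArea(FBC) = 32 ∩ FC · DB = -431/3]
2. F_y = 14  [2·signedArea(FBC) = 32 ∩ FC · DB = -431/3]
   → F = (-53/3, 14)

F = (-53/3, 14)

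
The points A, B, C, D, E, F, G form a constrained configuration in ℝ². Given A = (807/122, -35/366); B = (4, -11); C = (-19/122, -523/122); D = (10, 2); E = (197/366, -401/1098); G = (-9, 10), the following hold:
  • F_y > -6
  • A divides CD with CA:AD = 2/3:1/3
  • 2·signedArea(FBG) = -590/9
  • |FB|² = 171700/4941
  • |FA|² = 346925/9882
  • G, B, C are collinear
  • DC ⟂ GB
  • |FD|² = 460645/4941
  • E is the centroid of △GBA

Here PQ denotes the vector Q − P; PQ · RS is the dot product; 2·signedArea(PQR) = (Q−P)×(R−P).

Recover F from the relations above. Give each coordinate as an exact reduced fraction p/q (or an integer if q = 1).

1. F_x = 638/183  [line -21·x + -13·y + 59/9 = 0 ∩ |FB|² = 171700/4941]
2. F_y = -2815/549  [line -21·x + -13·y + 59/9 = 0 ∩ |FB|² = 171700/4941]
   → F = (638/183, -2815/549)

F = (638/183, -2815/549)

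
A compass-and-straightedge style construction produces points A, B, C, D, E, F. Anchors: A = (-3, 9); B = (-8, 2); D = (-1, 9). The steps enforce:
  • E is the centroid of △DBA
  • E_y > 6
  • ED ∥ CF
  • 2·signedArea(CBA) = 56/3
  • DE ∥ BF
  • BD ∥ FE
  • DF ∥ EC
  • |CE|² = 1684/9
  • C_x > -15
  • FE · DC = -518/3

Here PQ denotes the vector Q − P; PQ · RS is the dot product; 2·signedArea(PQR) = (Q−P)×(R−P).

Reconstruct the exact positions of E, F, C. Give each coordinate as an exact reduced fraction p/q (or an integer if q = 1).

C = (-14, -8/3)
E = (-4, 20/3)
F = (-11, -1/3)

1. E_x = -4  [E is the centroid of △DBA]
2. E_y = 20/3  [E is the centroid of △DBA]
   → E = (-4, 20/3)
3. F_x = -11  [BD ∥ FE ∩ DE ∥ BF]
4. F_y = -1/3  [BD ∥ FE ∩ DE ∥ BF]
   → F = (-11, -1/3)
5. C_x = -14  [ED ∥ CF ∩ DF ∥ EC]
6. C_y = -8/3  [ED ∥ CF ∩ DF ∥ EC]
   → C = (-14, -8/3)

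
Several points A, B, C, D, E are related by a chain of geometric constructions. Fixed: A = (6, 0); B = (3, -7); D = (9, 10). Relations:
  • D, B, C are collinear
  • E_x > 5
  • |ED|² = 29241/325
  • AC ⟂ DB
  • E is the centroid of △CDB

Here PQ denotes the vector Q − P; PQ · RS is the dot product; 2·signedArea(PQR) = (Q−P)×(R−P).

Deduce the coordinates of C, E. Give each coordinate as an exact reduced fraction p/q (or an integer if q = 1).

1. C_x = 1797/325  [D, B, C are collinear ∩ AC ⟂ DB]
2. C_y = 54/325  [D, B, C are collinear ∩ AC ⟂ DB]
   → C = (1797/325, 54/325)
3. E_x = 1899/325  [E is the centroid of △CDB]
4. E_y = 343/325  [E is the centroid of △CDB]
   → E = (1899/325, 343/325)

C = (1797/325, 54/325)
E = (1899/325, 343/325)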